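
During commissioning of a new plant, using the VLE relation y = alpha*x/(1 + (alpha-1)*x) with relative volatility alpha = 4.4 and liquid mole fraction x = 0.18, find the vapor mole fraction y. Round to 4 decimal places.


y = alpha*x / (1 + (alpha-1)*x)
y = 4.4*0.18 / (1 + (4.4-1)*0.18)
y = 0.792 / (1 + 0.612)
y = 0.792 / 1.612
y = 0.4913


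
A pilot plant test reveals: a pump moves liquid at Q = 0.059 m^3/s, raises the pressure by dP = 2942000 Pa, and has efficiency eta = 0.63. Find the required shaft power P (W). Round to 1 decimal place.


P = Q * dP / eta
P = 0.059 * 2942000 / 0.63
P = 173578.0 / 0.63
P = 275520.6 W


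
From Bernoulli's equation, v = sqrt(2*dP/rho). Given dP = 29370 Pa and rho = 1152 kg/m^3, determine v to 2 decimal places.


v = sqrt(2*dP/rho)
v = sqrt(2*29370/1152)
v = sqrt(50.989583)
v = 7.14 m/s


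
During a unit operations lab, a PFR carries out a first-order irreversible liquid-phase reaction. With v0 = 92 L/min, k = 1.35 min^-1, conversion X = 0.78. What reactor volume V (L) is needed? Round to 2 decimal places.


V = (v0/k) * ln(1/(1-X))
V = (92/1.35) * ln(1/(1-0.78))
V = 68.148148 * ln(4.545455)
V = 68.148148 * 1.514128
V = 103.19 L


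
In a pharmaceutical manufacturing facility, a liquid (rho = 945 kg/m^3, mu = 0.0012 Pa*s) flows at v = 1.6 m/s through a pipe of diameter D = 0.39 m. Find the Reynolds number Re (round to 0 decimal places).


Re = rho * v * D / mu
Re = 945 * 1.6 * 0.39 / 0.0012
Re = 589.68 / 0.0012
Re = 491400


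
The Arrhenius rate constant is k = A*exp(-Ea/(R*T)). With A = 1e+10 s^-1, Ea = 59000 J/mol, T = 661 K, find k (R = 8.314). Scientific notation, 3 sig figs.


k = A * exp(-Ea/(R*T))
k = 1e+10 * exp(-59000 / (8.314 * 661))
k = 1e+10 * exp(-10.735951)
k = 2.17e+05


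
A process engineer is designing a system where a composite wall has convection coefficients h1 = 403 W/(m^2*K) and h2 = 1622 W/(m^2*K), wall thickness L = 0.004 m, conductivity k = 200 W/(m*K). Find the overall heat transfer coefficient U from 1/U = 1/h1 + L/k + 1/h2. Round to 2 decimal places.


1/U = 1/h1 + L/k + 1/h2
1/U = 1/403 + 0.004/200 + 1/1622
1/U = 0.0024813896 + 2e-05 + 0.0006165228
1/U = 0.0031179124
U = 320.73 W/(m^2*K)


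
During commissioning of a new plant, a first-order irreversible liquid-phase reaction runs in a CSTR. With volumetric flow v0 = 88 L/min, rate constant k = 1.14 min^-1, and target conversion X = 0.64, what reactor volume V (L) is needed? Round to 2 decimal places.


V = v0 * X / (k * (1 - X))
V = 88 * 0.64 / (1.14 * (1 - 0.64))
V = 56.32 / (1.14 * 0.36)
V = 56.32 / 0.4104
V = 137.23 L


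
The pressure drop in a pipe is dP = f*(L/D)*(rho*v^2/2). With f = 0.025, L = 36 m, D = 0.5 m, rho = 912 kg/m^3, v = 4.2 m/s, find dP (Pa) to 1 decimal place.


dP = f * (L/D) * (rho*v^2/2)
dP = 0.025 * (36/0.5) * (912*4.2^2/2)
L/D = 72.0
rho*v^2/2 = 912*17.64/2 = 8043.84
dP = 0.025 * 72.0 * 8043.84
dP = 14478.9 Pa


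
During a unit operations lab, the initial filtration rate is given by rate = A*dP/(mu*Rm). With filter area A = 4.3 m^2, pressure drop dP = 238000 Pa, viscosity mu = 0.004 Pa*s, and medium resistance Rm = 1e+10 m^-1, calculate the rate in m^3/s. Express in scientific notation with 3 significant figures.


rate = A * dP / (mu * Rm)
rate = 4.3 * 238000 / (0.004 * 1e+10)
rate = 1023400.0 / 4.000e+07
rate = 2.56e-02 m^3/s


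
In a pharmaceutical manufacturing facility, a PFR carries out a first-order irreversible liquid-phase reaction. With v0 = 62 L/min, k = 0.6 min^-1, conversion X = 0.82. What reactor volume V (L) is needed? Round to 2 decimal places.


V = (v0/k) * ln(1/(1-X))
V = (62/0.6) * ln(1/(1-0.82))
V = 103.333333 * ln(5.555556)
V = 103.333333 * 1.714799
V = 177.20 L


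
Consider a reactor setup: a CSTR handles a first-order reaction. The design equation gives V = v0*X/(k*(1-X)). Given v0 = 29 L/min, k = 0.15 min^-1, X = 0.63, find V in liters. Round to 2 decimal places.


V = v0 * X / (k * (1 - X))
V = 29 * 0.63 / (0.15 * (1 - 0.63))
V = 18.27 / (0.15 * 0.37)
V = 18.27 / 0.0555
V = 329.19 L


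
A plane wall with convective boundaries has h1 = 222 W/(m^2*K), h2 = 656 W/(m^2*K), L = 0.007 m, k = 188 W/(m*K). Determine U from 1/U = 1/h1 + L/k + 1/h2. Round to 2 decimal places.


1/U = 1/h1 + L/k + 1/h2
1/U = 1/222 + 0.007/188 + 1/656
1/U = 0.0045045045 + 3.7234e-05 + 0.0015243902
1/U = 0.0060661287
U = 164.85 W/(m^2*K)


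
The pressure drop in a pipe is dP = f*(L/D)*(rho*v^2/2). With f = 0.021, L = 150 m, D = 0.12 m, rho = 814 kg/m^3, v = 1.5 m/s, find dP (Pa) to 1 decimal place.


dP = f * (L/D) * (rho*v^2/2)
dP = 0.021 * (150/0.12) * (814*1.5^2/2)
L/D = 1250.0
rho*v^2/2 = 814*2.25/2 = 915.75
dP = 0.021 * 1250.0 * 915.75
dP = 24038.4 Pa


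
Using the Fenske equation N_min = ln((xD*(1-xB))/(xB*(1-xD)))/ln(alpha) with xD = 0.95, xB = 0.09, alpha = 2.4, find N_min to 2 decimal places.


N_min = ln((xD*(1-xB))/(xB*(1-xD))) / ln(alpha)
Numerator inside ln: 0.8645 / 0.0045 = 192.111111
ln(192.111111) = 5.258074
ln(alpha) = ln(2.4) = 0.875469
N_min = 5.258074 / 0.875469 = 6.01


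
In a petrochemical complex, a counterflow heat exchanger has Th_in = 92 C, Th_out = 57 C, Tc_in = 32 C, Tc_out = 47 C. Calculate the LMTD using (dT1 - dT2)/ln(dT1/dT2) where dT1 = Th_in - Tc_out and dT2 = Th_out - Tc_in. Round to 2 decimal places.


dT1 = Th_in - Tc_out = 92 - 47 = 45
dT2 = Th_out - Tc_in = 57 - 32 = 25
LMTD = (dT1 - dT2) / ln(dT1/dT2)
LMTD = (45 - 25) / ln(45/25)
LMTD = 34.03 K


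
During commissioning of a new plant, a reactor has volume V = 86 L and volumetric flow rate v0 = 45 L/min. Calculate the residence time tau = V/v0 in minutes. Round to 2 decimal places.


tau = V / v0
tau = 86 / 45
tau = 1.91 min


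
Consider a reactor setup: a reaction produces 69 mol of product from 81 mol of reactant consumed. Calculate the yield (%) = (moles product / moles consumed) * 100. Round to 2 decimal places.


Yield = (moles product / moles consumed) * 100%
Yield = (69 / 81) * 100
Yield = 0.8519 * 100
Yield = 85.19%


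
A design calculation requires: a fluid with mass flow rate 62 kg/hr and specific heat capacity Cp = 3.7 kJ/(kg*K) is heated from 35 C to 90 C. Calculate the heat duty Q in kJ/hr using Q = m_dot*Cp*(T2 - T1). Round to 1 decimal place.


Q = m_dot * Cp * (T2 - T1)
Q = 62 * 3.7 * (90 - 35)
Q = 62 * 3.7 * 55
Q = 12617.0 kJ/hr


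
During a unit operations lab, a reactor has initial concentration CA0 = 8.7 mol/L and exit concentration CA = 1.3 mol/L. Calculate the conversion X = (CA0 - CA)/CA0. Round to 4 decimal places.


X = (CA0 - CA) / CA0
X = (8.7 - 1.3) / 8.7
X = 7.4 / 8.7
X = 0.8506


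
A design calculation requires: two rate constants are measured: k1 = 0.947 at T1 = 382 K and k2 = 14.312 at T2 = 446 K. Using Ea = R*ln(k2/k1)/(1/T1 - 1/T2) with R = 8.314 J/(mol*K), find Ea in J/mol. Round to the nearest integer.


Ea = R * ln(k2/k1) / (1/T1 - 1/T2)
ln(k2/k1) = ln(14.312/0.947) = 2.7155545
1/T1 - 1/T2 = 1/382 - 1/446 = 0.000375648581
Ea = 8.314 * 2.7155545 / 0.000375648581
Ea = 60102 J/mol


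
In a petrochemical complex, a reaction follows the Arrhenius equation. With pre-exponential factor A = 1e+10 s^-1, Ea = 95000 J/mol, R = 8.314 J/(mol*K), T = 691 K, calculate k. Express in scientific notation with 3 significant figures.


k = A * exp(-Ea/(R*T))
k = 1e+10 * exp(-95000 / (8.314 * 691))
k = 1e+10 * exp(-16.536193)
k = 6.58e+02


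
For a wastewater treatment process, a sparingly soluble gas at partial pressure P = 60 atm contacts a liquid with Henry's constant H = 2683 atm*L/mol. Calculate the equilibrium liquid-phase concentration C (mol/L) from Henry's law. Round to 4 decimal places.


C = P / H
C = 60 / 2683
C = 0.0224 mol/L


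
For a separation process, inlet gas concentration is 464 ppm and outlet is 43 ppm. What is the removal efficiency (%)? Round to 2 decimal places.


Efficiency = (G_in - G_out) / G_in * 100%
Efficiency = (464 - 43) / 464 * 100
Efficiency = 421 / 464 * 100
Efficiency = 90.73%


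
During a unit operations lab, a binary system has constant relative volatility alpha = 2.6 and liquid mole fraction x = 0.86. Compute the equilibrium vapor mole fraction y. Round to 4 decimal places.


y = alpha*x / (1 + (alpha-1)*x)
y = 2.6*0.86 / (1 + (2.6-1)*0.86)
y = 2.236 / (1 + 1.376)
y = 2.236 / 2.376
y = 0.9411


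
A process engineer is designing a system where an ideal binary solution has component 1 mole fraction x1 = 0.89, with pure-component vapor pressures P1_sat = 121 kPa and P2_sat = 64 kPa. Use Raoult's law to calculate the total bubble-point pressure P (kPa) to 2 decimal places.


P = x1*P1_sat + x2*P2_sat
x2 = 1 - x1 = 1 - 0.89 = 0.11
P = 0.89*121 + 0.11*64
P = 107.69 + 7.04
P = 114.73 kPa


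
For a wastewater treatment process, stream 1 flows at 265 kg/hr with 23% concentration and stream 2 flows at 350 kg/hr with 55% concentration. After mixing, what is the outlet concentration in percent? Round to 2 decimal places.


Mass balance on solute: F1*x1 + F2*x2 = F3*x3
F3 = F1 + F2 = 265 + 350 = 615 kg/hr
x3 = (F1*x1 + F2*x2)/F3
x3 = (265*0.23 + 350*0.55) / 615
x3 = 41.21%


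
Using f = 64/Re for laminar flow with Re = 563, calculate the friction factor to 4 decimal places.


f = 64 / Re
f = 64 / 563
f = 0.1137


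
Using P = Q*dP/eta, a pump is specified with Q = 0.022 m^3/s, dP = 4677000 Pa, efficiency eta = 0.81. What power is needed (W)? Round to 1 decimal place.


P = Q * dP / eta
P = 0.022 * 4677000 / 0.81
P = 102894.0 / 0.81
P = 127029.6 W


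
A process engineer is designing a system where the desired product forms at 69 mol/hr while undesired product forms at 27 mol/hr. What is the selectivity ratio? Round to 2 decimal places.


S = desired product rate / undesired product rate
S = 69 / 27
S = 2.56


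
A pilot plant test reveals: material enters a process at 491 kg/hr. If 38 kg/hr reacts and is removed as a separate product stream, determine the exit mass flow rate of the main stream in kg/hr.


Steady-state mass balance on the main outlet: F_out = F_in - F_removed
F_out = 491 - 38
F_out = 453 kg/hr


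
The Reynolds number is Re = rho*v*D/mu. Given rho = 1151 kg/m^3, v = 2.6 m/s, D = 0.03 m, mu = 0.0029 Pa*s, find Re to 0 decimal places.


Re = rho * v * D / mu
Re = 1151 * 2.6 * 0.03 / 0.0029
Re = 89.778 / 0.0029
Re = 30958


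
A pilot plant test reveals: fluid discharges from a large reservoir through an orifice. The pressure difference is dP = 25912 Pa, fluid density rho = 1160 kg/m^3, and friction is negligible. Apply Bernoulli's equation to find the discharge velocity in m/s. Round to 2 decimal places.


v = sqrt(2*dP/rho)
v = sqrt(2*25912/1160)
v = sqrt(44.675862)
v = 6.68 m/s


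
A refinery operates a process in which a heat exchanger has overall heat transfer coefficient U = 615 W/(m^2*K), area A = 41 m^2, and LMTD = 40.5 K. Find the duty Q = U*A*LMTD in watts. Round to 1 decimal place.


Q = U * A * LMTD
Q = 615 * 41 * 40.5
Q = 1021207.5 W


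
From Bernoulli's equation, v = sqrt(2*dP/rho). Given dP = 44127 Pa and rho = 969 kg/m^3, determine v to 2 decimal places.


v = sqrt(2*dP/rho)
v = sqrt(2*44127/969)
v = sqrt(91.077399)
v = 9.54 m/s


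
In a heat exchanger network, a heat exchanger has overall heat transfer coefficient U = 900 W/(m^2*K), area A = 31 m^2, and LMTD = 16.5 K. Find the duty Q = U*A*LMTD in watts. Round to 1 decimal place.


Q = U * A * LMTD
Q = 900 * 31 * 16.5
Q = 460350.0 W


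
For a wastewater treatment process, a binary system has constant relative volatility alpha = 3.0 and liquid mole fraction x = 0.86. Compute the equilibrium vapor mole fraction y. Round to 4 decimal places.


y = alpha*x / (1 + (alpha-1)*x)
y = 3.0*0.86 / (1 + (3.0-1)*0.86)
y = 2.58 / (1 + 1.72)
y = 2.58 / 2.72
y = 0.9485


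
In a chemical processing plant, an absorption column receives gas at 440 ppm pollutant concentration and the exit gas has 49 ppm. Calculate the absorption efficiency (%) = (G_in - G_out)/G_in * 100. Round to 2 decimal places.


Efficiency = (G_in - G_out) / G_in * 100%
Efficiency = (440 - 49) / 440 * 100
Efficiency = 391 / 440 * 100
Efficiency = 88.86%


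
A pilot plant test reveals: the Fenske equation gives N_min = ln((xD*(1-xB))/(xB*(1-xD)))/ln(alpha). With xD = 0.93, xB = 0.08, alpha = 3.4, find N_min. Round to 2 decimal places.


N_min = ln((xD*(1-xB))/(xB*(1-xD))) / ln(alpha)
Numerator inside ln: 0.8556 / 0.0056 = 152.785714
ln(152.785714) = 5.029036
ln(alpha) = ln(3.4) = 1.223775
N_min = 5.029036 / 1.223775 = 4.11


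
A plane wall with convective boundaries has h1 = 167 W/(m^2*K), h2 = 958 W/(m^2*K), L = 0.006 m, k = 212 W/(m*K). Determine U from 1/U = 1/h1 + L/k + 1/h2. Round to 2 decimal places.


1/U = 1/h1 + L/k + 1/h2
1/U = 1/167 + 0.006/212 + 1/958
1/U = 0.005988024 + 2.83019e-05 + 0.0010438413
1/U = 0.0070601672
U = 141.64 W/(m^2*K)


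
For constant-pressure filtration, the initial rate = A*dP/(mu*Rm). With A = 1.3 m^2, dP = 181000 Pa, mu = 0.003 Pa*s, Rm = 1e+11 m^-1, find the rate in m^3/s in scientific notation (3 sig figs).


rate = A * dP / (mu * Rm)
rate = 1.3 * 181000 / (0.003 * 1e+11)
rate = 235300.0 / 3.000e+08
rate = 7.84e-04 m^3/s


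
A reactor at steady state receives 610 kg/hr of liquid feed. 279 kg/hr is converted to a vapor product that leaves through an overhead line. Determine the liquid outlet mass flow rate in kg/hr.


Steady-state mass balance on the main outlet: F_out = F_in - F_removed
F_out = 610 - 279
F_out = 331 kg/hr


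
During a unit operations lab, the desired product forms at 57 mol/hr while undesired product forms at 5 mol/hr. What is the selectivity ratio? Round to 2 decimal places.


S = desired product rate / undesired product rate
S = 57 / 5
S = 11.40


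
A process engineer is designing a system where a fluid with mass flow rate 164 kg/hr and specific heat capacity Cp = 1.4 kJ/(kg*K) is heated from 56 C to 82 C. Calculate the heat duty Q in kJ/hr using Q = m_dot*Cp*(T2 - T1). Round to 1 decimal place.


Q = m_dot * Cp * (T2 - T1)
Q = 164 * 1.4 * (82 - 56)
Q = 164 * 1.4 * 26
Q = 5969.6 kJ/hr


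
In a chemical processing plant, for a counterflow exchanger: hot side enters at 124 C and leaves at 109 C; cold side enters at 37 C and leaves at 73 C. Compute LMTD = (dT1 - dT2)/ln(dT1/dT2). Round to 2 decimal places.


dT1 = Th_in - Tc_out = 124 - 73 = 51
dT2 = Th_out - Tc_in = 109 - 37 = 72
LMTD = (dT1 - dT2) / ln(dT1/dT2)
LMTD = (51 - 72) / ln(51/72)
LMTD = 60.90 K


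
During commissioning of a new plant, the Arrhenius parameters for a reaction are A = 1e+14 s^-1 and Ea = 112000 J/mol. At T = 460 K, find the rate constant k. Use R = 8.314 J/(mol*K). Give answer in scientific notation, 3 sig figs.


k = A * exp(-Ea/(R*T))
k = 1e+14 * exp(-112000 / (8.314 * 460))
k = 1e+14 * exp(-29.285333)
k = 1.91e+01


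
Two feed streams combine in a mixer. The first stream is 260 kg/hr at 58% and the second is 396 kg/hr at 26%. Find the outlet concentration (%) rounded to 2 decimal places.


Mass balance on solute: F1*x1 + F2*x2 = F3*x3
F3 = F1 + F2 = 260 + 396 = 656 kg/hr
x3 = (F1*x1 + F2*x2)/F3
x3 = (260*0.58 + 396*0.26) / 656
x3 = 38.68%


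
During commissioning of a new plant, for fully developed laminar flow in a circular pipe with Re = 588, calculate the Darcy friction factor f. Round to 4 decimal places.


f = 64 / Re
f = 64 / 588
f = 0.1088


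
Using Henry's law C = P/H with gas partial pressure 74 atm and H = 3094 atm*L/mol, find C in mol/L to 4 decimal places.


C = P / H
C = 74 / 3094
C = 0.0239 mol/L


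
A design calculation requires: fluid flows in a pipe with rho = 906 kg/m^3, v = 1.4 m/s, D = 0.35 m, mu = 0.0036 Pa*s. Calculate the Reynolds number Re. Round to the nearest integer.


Re = rho * v * D / mu
Re = 906 * 1.4 * 0.35 / 0.0036
Re = 443.94 / 0.0036
Re = 123317


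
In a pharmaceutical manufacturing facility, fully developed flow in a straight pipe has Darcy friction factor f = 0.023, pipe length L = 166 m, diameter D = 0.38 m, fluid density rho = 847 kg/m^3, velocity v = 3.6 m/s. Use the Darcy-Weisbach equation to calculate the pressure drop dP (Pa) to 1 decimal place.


dP = f * (L/D) * (rho*v^2/2)
dP = 0.023 * (166/0.38) * (847*3.6^2/2)
L/D = 436.84210526
rho*v^2/2 = 847*12.96/2 = 5488.56
dP = 0.023 * 436.84210526 * 5488.56
dP = 55145.6 Pa


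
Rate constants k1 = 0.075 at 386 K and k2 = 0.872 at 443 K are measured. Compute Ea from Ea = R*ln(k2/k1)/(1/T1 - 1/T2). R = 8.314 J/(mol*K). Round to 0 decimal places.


Ea = R * ln(k2/k1) / (1/T1 - 1/T2)
ln(k2/k1) = ln(0.872/0.075) = 2.4533013
1/T1 - 1/T2 = 1/386 - 1/443 = 0.000333337232
Ea = 8.314 * 2.4533013 / 0.000333337232
Ea = 61190 J/mol


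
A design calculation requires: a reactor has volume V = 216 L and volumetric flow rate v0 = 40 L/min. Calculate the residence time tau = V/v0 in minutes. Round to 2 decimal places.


tau = V / v0
tau = 216 / 40
tau = 5.40 min


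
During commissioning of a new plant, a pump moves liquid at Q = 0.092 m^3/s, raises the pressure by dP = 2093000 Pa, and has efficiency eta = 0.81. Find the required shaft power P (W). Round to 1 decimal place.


P = Q * dP / eta
P = 0.092 * 2093000 / 0.81
P = 192556.0 / 0.81
P = 237723.5 W


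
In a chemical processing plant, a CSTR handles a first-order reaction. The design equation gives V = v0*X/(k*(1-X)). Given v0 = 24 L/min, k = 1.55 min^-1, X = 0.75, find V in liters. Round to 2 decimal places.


V = v0 * X / (k * (1 - X))
V = 24 * 0.75 / (1.55 * (1 - 0.75))
V = 18.0 / (1.55 * 0.25)
V = 18.0 / 0.3875
V = 46.45 L


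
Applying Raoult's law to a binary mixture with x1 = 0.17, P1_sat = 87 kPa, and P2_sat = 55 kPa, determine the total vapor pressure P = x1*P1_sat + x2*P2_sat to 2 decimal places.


P = x1*P1_sat + x2*P2_sat
x2 = 1 - x1 = 1 - 0.17 = 0.83
P = 0.17*87 + 0.83*55
P = 14.79 + 45.65
P = 60.44 kPa


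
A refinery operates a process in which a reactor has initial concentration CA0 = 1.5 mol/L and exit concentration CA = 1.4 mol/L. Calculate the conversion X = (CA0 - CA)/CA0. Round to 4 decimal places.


X = (CA0 - CA) / CA0
X = (1.5 - 1.4) / 1.5
X = 0.1 / 1.5
X = 0.0667


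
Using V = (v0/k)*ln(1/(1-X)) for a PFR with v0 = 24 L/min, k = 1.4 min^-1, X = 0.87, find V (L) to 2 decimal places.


V = (v0/k) * ln(1/(1-X))
V = (24/1.4) * ln(1/(1-0.87))
V = 17.142857 * ln(7.692308)
V = 17.142857 * 2.040221
V = 34.98 L


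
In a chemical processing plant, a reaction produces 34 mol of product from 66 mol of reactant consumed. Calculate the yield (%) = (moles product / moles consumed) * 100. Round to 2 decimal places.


Yield = (moles product / moles consumed) * 100%
Yield = (34 / 66) * 100
Yield = 0.5152 * 100
Yield = 51.52%


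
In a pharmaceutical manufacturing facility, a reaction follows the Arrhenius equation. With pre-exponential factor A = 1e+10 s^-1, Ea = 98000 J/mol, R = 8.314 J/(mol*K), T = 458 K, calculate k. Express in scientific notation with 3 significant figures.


k = A * exp(-Ea/(R*T))
k = 1e+10 * exp(-98000 / (8.314 * 458))
k = 1e+10 * exp(-25.736565)
k = 6.65e-02


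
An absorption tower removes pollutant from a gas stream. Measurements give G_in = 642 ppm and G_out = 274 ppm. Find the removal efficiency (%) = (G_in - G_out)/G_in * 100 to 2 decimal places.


Efficiency = (G_in - G_out) / G_in * 100%
Efficiency = (642 - 274) / 642 * 100
Efficiency = 368 / 642 * 100
Efficiency = 57.32%


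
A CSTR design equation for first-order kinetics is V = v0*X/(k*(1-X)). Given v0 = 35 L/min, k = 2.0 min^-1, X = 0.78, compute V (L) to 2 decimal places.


V = v0 * X / (k * (1 - X))
V = 35 * 0.78 / (2.0 * (1 - 0.78))
V = 27.3 / (2.0 * 0.22)
V = 27.3 / 0.44
V = 62.05 L


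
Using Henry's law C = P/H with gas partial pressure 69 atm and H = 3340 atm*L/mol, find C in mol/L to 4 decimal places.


C = P / H
C = 69 / 3340
C = 0.0207 mol/L


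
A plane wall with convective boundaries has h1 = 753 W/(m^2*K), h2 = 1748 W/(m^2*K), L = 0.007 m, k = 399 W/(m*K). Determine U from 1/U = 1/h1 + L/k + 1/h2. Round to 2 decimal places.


1/U = 1/h1 + L/k + 1/h2
1/U = 1/753 + 0.007/399 + 1/1748
1/U = 0.0013280212 + 1.75439e-05 + 0.0005720824
1/U = 0.0019176475
U = 521.47 W/(m^2*K)


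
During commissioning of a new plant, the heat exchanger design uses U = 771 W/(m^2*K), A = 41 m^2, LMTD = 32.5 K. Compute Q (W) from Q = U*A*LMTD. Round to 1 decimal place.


Q = U * A * LMTD
Q = 771 * 41 * 32.5
Q = 1027357.5 W


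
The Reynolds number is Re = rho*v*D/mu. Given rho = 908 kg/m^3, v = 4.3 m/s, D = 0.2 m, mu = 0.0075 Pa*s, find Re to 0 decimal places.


Re = rho * v * D / mu
Re = 908 * 4.3 * 0.2 / 0.0075
Re = 780.88 / 0.0075
Re = 104117


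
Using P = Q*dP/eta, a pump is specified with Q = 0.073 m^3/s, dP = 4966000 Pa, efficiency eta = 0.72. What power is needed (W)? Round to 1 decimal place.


P = Q * dP / eta
P = 0.073 * 4966000 / 0.72
P = 362518.0 / 0.72
P = 503497.2 W


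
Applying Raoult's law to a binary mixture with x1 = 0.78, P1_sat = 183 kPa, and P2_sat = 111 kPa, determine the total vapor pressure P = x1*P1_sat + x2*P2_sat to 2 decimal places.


P = x1*P1_sat + x2*P2_sat
x2 = 1 - x1 = 1 - 0.78 = 0.22
P = 0.78*183 + 0.22*111
P = 142.74 + 24.42
P = 167.16 kPa


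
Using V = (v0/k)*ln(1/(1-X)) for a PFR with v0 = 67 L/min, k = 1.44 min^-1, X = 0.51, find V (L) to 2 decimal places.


V = (v0/k) * ln(1/(1-X))
V = (67/1.44) * ln(1/(1-0.51))
V = 46.527778 * ln(2.040816)
V = 46.527778 * 0.71335
V = 33.19 L


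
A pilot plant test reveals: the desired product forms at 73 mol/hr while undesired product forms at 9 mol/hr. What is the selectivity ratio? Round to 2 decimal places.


S = desired product rate / undesired product rate
S = 73 / 9
S = 8.11


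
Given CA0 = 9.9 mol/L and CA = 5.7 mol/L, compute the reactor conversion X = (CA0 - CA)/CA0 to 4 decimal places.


X = (CA0 - CA) / CA0
X = (9.9 - 5.7) / 9.9
X = 4.2 / 9.9
X = 0.4242


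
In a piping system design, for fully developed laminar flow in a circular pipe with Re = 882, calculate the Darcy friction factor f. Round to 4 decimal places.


f = 64 / Re
f = 64 / 882
f = 0.0726


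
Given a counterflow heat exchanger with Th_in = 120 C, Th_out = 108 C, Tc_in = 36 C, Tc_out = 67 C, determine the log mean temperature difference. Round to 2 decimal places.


dT1 = Th_in - Tc_out = 120 - 67 = 53
dT2 = Th_out - Tc_in = 108 - 36 = 72
LMTD = (dT1 - dT2) / ln(dT1/dT2)
LMTD = (53 - 72) / ln(53/72)
LMTD = 62.02 K


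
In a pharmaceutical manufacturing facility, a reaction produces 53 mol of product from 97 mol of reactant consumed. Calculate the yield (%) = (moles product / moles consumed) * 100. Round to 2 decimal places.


Yield = (moles product / moles consumed) * 100%
Yield = (53 / 97) * 100
Yield = 0.5464 * 100
Yield = 54.64%


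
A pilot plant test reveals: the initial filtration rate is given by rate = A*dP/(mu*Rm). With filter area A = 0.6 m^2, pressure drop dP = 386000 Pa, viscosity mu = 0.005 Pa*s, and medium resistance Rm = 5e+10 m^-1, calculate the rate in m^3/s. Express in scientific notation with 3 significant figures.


rate = A * dP / (mu * Rm)
rate = 0.6 * 386000 / (0.005 * 5e+10)
rate = 231600.0 / 2.500e+08
rate = 9.26e-04 m^3/s


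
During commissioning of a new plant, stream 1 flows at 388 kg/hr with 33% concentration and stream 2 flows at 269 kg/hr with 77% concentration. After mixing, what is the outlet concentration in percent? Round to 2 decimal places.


Mass balance on solute: F1*x1 + F2*x2 = F3*x3
F3 = F1 + F2 = 388 + 269 = 657 kg/hr
x3 = (F1*x1 + F2*x2)/F3
x3 = (388*0.33 + 269*0.77) / 657
x3 = 51.02%


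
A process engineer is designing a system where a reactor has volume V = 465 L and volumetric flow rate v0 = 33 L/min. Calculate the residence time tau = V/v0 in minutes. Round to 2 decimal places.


tau = V / v0
tau = 465 / 33
tau = 14.09 min


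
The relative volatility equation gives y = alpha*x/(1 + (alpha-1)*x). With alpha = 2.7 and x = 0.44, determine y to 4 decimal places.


y = alpha*x / (1 + (alpha-1)*x)
y = 2.7*0.44 / (1 + (2.7-1)*0.44)
y = 1.188 / (1 + 0.748)
y = 1.188 / 1.748
y = 0.6796


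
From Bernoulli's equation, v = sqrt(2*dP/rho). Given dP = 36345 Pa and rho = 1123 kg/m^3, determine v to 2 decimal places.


v = sqrt(2*dP/rho)
v = sqrt(2*36345/1123)
v = sqrt(64.728406)
v = 8.05 m/s


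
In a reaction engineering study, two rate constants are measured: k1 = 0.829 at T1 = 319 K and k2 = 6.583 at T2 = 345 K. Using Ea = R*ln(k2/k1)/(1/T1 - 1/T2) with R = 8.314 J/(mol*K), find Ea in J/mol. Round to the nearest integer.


Ea = R * ln(k2/k1) / (1/T1 - 1/T2)
ln(k2/k1) = ln(6.583/0.829) = 2.0720257
1/T1 - 1/T2 = 1/319 - 1/345 = 0.000236245514
Ea = 8.314 * 2.0720257 / 0.000236245514
Ea = 72919 J/mol


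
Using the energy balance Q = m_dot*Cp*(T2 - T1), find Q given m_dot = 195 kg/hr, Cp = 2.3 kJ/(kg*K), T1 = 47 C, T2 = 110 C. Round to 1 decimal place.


Q = m_dot * Cp * (T2 - T1)
Q = 195 * 2.3 * (110 - 47)
Q = 195 * 2.3 * 63
Q = 28255.5 kJ/hr


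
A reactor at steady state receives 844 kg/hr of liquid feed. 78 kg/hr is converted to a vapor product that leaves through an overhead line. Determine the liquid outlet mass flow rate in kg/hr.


Steady-state mass balance on the main outlet: F_out = F_in - F_removed
F_out = 844 - 78
F_out = 766 kg/hr


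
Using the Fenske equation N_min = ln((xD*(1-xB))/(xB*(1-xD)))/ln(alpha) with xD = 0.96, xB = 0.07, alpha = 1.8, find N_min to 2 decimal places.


N_min = ln((xD*(1-xB))/(xB*(1-xD))) / ln(alpha)
Numerator inside ln: 0.8928 / 0.0028 = 318.857143
ln(318.857143) = 5.764743
ln(alpha) = ln(1.8) = 0.587787
N_min = 5.764743 / 0.587787 = 9.81


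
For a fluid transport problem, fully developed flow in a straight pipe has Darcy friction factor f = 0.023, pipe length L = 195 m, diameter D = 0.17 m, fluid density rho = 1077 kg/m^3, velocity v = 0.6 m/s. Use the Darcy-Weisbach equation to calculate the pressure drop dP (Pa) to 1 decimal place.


dP = f * (L/D) * (rho*v^2/2)
dP = 0.023 * (195/0.17) * (1077*0.6^2/2)
L/D = 1147.05882353
rho*v^2/2 = 1077*0.36/2 = 193.86
dP = 0.023 * 1147.05882353 * 193.86
dP = 5114.5 Pa


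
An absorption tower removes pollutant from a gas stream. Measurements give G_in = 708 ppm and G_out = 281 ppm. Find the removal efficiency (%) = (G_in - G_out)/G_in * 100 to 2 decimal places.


Efficiency = (G_in - G_out) / G_in * 100%
Efficiency = (708 - 281) / 708 * 100
Efficiency = 427 / 708 * 100
Efficiency = 60.31%


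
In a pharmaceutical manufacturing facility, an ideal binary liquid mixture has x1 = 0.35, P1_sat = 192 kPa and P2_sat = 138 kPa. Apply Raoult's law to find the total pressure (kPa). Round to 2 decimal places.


P = x1*P1_sat + x2*P2_sat
x2 = 1 - x1 = 1 - 0.35 = 0.65
P = 0.35*192 + 0.65*138
P = 67.2 + 89.7
P = 156.90 kPa


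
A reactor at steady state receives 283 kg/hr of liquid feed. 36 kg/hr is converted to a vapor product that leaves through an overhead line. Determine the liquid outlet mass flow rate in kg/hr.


Steady-state mass balance on the main outlet: F_out = F_in - F_removed
F_out = 283 - 36
F_out = 247 kg/hr


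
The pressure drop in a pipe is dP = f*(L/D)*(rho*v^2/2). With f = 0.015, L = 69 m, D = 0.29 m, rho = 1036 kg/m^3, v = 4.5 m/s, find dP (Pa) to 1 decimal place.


dP = f * (L/D) * (rho*v^2/2)
dP = 0.015 * (69/0.29) * (1036*4.5^2/2)
L/D = 237.93103448
rho*v^2/2 = 1036*20.25/2 = 10489.5
dP = 0.015 * 237.93103448 * 10489.5
dP = 37436.7 Pa


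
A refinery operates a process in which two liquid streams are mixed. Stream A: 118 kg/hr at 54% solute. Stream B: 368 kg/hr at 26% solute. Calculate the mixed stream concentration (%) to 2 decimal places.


Mass balance on solute: F1*x1 + F2*x2 = F3*x3
F3 = F1 + F2 = 118 + 368 = 486 kg/hr
x3 = (F1*x1 + F2*x2)/F3
x3 = (118*0.54 + 368*0.26) / 486
x3 = 32.80%


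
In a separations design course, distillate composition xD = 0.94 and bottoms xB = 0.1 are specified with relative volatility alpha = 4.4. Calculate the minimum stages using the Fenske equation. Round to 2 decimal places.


N_min = ln((xD*(1-xB))/(xB*(1-xD))) / ln(alpha)
Numerator inside ln: 0.846 / 0.006 = 141.0
ln(141.0) = 4.94876
ln(alpha) = ln(4.4) = 1.481605
N_min = 4.94876 / 1.481605 = 3.34


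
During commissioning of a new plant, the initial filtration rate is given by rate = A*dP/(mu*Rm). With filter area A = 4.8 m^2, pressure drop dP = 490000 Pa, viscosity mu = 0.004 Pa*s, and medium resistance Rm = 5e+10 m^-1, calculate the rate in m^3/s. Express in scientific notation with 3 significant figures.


rate = A * dP / (mu * Rm)
rate = 4.8 * 490000 / (0.004 * 5e+10)
rate = 2352000.0 / 2.000e+08
rate = 1.18e-02 m^3/s


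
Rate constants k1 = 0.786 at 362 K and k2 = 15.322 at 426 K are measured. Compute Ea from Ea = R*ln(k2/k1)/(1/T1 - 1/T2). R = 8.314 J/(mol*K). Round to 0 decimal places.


Ea = R * ln(k2/k1) / (1/T1 - 1/T2)
ln(k2/k1) = ln(15.322/0.786) = 2.9700882
1/T1 - 1/T2 = 1/362 - 1/426 = 0.000415013099
Ea = 8.314 * 2.9700882 / 0.000415013099
Ea = 59500 J/mol


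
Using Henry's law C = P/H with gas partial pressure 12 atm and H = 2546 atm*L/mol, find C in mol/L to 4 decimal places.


C = P / H
C = 12 / 2546
C = 0.0047 mol/L


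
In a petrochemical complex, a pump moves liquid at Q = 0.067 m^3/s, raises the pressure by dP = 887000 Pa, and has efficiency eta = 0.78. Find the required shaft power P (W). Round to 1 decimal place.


P = Q * dP / eta
P = 0.067 * 887000 / 0.78
P = 59429.0 / 0.78
P = 76191.0 W


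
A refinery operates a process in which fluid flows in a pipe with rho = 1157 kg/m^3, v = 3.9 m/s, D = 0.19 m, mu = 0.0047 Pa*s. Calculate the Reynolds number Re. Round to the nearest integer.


Re = rho * v * D / mu
Re = 1157 * 3.9 * 0.19 / 0.0047
Re = 857.337 / 0.0047
Re = 182412


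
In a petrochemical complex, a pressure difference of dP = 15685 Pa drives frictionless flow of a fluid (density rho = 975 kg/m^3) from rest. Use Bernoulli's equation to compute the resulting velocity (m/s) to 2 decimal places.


v = sqrt(2*dP/rho)
v = sqrt(2*15685/975)
v = sqrt(32.174359)
v = 5.67 m/s


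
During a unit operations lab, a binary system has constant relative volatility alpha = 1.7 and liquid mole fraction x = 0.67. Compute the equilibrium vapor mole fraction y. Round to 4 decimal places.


y = alpha*x / (1 + (alpha-1)*x)
y = 1.7*0.67 / (1 + (1.7-1)*0.67)
y = 1.139 / (1 + 0.469)
y = 1.139 / 1.469
y = 0.7754


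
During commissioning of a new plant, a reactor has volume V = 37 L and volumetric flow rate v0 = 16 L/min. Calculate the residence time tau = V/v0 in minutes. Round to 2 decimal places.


tau = V / v0
tau = 37 / 16
tau = 2.31 min


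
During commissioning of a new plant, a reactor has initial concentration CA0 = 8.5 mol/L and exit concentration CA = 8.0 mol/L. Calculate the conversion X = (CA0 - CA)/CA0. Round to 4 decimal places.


X = (CA0 - CA) / CA0
X = (8.5 - 8.0) / 8.5
X = 0.5 / 8.5
X = 0.0588


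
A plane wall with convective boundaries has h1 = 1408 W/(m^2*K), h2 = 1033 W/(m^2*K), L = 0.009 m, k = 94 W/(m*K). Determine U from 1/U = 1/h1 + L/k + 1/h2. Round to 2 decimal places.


1/U = 1/h1 + L/k + 1/h2
1/U = 1/1408 + 0.009/94 + 1/1033
1/U = 0.0007102273 + 9.57447e-05 + 0.0009680542
1/U = 0.0017740262
U = 563.69 W/(m^2*K)


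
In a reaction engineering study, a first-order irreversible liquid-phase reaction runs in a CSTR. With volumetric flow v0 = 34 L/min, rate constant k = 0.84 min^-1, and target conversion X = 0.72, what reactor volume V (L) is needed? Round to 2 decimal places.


V = v0 * X / (k * (1 - X))
V = 34 * 0.72 / (0.84 * (1 - 0.72))
V = 24.48 / (0.84 * 0.28)
V = 24.48 / 0.2352
V = 104.08 L


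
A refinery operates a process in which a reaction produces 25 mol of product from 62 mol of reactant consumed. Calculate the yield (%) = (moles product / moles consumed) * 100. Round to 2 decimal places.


Yield = (moles product / moles consumed) * 100%
Yield = (25 / 62) * 100
Yield = 0.4032 * 100
Yield = 40.32%


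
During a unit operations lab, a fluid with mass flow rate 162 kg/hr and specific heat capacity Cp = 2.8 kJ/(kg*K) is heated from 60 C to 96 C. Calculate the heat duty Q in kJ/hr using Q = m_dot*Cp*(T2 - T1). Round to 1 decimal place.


Q = m_dot * Cp * (T2 - T1)
Q = 162 * 2.8 * (96 - 60)
Q = 162 * 2.8 * 36
Q = 16329.6 kJ/hr


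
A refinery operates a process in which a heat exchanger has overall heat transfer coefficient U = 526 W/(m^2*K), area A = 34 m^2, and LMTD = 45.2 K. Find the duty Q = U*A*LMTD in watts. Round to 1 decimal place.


Q = U * A * LMTD
Q = 526 * 34 * 45.2
Q = 808356.8 W


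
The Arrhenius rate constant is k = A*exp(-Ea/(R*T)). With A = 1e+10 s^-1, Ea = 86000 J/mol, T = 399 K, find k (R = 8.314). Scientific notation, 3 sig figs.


k = A * exp(-Ea/(R*T))
k = 1e+10 * exp(-86000 / (8.314 * 399))
k = 1e+10 * exp(-25.924807)
k = 5.51e-02


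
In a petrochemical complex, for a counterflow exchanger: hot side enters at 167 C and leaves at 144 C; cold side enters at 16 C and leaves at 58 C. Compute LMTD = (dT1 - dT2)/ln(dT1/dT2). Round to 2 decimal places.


dT1 = Th_in - Tc_out = 167 - 58 = 109
dT2 = Th_out - Tc_in = 144 - 16 = 128
LMTD = (dT1 - dT2) / ln(dT1/dT2)
LMTD = (109 - 128) / ln(109/128)
LMTD = 118.25 K


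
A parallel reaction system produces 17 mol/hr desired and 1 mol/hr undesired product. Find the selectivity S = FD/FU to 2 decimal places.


S = desired product rate / undesired product rate
S = 17 / 1
S = 17.00


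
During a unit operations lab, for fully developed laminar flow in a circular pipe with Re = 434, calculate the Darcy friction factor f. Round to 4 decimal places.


f = 64 / Re
f = 64 / 434
f = 0.1475


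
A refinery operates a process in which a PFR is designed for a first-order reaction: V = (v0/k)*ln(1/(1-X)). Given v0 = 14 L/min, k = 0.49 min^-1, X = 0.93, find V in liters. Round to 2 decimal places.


V = (v0/k) * ln(1/(1-X))
V = (14/0.49) * ln(1/(1-0.93))
V = 28.571429 * ln(14.285714)
V = 28.571429 * 2.65926
V = 75.98 L


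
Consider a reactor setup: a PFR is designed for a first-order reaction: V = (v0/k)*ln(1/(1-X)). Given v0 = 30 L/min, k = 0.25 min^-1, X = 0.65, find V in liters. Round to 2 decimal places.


V = (v0/k) * ln(1/(1-X))
V = (30/0.25) * ln(1/(1-0.65))
V = 120.0 * ln(2.857143)
V = 120.0 * 1.049822
V = 125.98 L


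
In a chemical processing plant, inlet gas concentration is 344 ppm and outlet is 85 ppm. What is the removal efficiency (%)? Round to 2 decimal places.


Efficiency = (G_in - G_out) / G_in * 100%
Efficiency = (344 - 85) / 344 * 100
Efficiency = 259 / 344 * 100
Efficiency = 75.29%


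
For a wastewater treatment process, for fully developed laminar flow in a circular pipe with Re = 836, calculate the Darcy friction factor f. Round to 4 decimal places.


f = 64 / Re
f = 64 / 836
f = 0.0766


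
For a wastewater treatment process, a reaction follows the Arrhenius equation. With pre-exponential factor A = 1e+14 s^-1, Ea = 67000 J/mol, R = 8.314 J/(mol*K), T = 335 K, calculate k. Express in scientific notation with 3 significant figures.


k = A * exp(-Ea/(R*T))
k = 1e+14 * exp(-67000 / (8.314 * 335))
k = 1e+14 * exp(-24.055809)
k = 3.57e+03


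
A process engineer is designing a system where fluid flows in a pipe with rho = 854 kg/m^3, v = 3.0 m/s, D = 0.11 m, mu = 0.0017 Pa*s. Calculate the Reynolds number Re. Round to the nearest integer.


Re = rho * v * D / mu
Re = 854 * 3.0 * 0.11 / 0.0017
Re = 281.82 / 0.0017
Re = 165776


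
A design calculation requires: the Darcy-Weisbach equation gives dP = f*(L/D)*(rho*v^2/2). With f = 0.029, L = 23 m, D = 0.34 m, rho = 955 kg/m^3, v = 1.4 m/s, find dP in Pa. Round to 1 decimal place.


dP = f * (L/D) * (rho*v^2/2)
dP = 0.029 * (23/0.34) * (955*1.4^2/2)
L/D = 67.64705882
rho*v^2/2 = 955*1.96/2 = 935.9
dP = 0.029 * 67.64705882 * 935.9
dP = 1836.0 Pa


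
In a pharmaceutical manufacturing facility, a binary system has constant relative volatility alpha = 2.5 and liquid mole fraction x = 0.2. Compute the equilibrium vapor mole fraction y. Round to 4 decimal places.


y = alpha*x / (1 + (alpha-1)*x)
y = 2.5*0.2 / (1 + (2.5-1)*0.2)
y = 0.5 / (1 + 0.3)
y = 0.5 / 1.3
y = 0.3846


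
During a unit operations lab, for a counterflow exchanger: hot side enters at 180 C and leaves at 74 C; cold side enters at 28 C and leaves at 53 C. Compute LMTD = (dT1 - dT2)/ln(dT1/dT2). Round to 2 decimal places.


dT1 = Th_in - Tc_out = 180 - 53 = 127
dT2 = Th_out - Tc_in = 74 - 28 = 46
LMTD = (dT1 - dT2) / ln(dT1/dT2)
LMTD = (127 - 46) / ln(127/46)
LMTD = 79.76 K


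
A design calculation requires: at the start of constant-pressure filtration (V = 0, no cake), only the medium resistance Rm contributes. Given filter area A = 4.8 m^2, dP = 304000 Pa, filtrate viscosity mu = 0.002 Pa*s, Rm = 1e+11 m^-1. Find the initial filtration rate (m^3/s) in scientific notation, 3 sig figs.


rate = A * dP / (mu * Rm)
rate = 4.8 * 304000 / (0.002 * 1e+11)
rate = 1459200.0 / 2.000e+08
rate = 7.30e-03 m^3/s


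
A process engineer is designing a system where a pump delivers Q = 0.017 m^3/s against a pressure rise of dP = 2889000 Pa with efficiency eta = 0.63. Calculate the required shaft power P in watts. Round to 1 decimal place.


P = Q * dP / eta
P = 0.017 * 2889000 / 0.63
P = 49113.0 / 0.63
P = 77957.1 W


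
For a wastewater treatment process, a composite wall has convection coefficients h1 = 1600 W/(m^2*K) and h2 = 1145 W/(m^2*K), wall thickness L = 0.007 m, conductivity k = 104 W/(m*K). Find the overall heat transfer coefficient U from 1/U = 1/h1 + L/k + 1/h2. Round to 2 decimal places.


1/U = 1/h1 + L/k + 1/h2
1/U = 1/1600 + 0.007/104 + 1/1145
1/U = 0.000625 + 6.73077e-05 + 0.0008733624
1/U = 0.0015656701
U = 638.70 W/(m^2*K)


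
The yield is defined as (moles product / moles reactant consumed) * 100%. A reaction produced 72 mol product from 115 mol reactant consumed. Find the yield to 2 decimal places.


Yield = (moles product / moles consumed) * 100%
Yield = (72 / 115) * 100
Yield = 0.6261 * 100
Yield = 62.61%


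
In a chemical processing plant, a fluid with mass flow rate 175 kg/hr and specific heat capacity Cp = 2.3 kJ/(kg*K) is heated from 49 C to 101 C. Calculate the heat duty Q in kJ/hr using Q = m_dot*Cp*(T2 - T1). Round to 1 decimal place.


Q = m_dot * Cp * (T2 - T1)
Q = 175 * 2.3 * (101 - 49)
Q = 175 * 2.3 * 52
Q = 20930.0 kJ/hr


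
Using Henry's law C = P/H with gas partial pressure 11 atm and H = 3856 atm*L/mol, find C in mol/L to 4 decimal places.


C = P / H
C = 11 / 3856
C = 0.0029 mol/L


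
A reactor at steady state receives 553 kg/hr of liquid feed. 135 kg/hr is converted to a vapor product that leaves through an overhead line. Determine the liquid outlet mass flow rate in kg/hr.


Steady-state mass balance on the main outlet: F_out = F_in - F_removed
F_out = 553 - 135
F_out = 418 kg/hr


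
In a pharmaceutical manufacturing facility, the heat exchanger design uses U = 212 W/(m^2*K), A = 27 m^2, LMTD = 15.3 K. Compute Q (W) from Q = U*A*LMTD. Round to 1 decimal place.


Q = U * A * LMTD
Q = 212 * 27 * 15.3
Q = 87577.2 W


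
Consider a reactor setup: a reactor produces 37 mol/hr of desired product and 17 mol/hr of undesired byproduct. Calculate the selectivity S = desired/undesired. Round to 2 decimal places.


S = desired product rate / undesired product rate
S = 37 / 17
S = 2.18


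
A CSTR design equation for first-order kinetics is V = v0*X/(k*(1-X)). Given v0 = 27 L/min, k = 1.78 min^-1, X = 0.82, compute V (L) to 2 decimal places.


V = v0 * X / (k * (1 - X))
V = 27 * 0.82 / (1.78 * (1 - 0.82))
V = 22.14 / (1.78 * 0.18)
V = 22.14 / 0.3204
V = 69.10 L


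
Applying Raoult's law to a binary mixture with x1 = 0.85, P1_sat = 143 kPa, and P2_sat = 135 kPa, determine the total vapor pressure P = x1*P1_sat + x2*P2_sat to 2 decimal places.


P = x1*P1_sat + x2*P2_sat
x2 = 1 - x1 = 1 - 0.85 = 0.15
P = 0.85*143 + 0.15*135
P = 121.55 + 20.25
P = 141.80 kPa
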